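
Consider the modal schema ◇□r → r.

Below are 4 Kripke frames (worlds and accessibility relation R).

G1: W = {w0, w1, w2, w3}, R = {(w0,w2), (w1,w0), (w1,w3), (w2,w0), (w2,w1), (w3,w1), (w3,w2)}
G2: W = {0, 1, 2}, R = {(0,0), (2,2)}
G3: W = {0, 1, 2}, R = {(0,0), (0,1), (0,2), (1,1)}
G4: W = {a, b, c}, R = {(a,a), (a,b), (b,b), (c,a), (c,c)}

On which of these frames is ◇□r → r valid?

G2

Frame correspondent (Sahlqvist): ∀x ∀y (Rxy → Ryx) — i.e. symmetry.
G1: fails — Rw1w0 but not Rw0w1.
G2: ✓.
G3: fails — R01 but not R10.
G4: fails — Rab but not Rba.
Valid on: G2.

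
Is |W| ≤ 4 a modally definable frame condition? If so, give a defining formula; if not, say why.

No — not modally definable

Modal frame validity is preserved under disjoint unions.
Any modal formula valid on each of 5 disjoint one-world frames is valid on their disjoint union (validity is preserved under disjoint unions). Each one-world frame has |W|=1≤4, but the union has |W|=5.
So no modal formula (or set of formulas) defines exactly the |W|≤4 frames.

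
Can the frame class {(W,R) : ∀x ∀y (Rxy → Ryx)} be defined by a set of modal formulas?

The condition is symmetry. A defining modal formula is r → □◇r.
Suppose r→□◇r is valid. Take Rxy and set V(r)={x}. Then r at x, so □◇r at x, so ◇r at y, so some z with Ryz has r; z=x, i.e. Ryx.

Definable; r → □◇r defines it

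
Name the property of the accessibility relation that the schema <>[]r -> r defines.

Symmetry

Equivalently (dual form): r → □◇r.
Suppose r→□◇r is valid. Take Rxy and set V(r)={x}. Then r at x, so □◇r at x, so ◇r at y, so some z with Ryz has r; z=x, i.e. Ryx.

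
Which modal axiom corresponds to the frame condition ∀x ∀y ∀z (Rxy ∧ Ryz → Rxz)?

A defining formula is □ψ → □□ψ (the 4 axiom).
Suppose □ψ→□□ψ is valid. Take Rxy, Ryz and set V(ψ)={w : Rxw}. Then □ψ at x, so □□ψ at x, so □ψ at y, so ψ at z, i.e. Rxz.

□ψ → □□ψ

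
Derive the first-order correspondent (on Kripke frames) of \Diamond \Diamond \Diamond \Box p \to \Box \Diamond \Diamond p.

\forall x \forall y \forall z ((x R^3 y \wedge xRz) \to \exists w (yRw \wedge z R^2 w))

This is a Sahlqvist (Geach-type) schema ◇^3□^1p → □^1◇^2p.
Minimal-valuation argument: fix x; take any y with xR^3y and any z with xR^1z. Set V(p) to the set of worlds R-reachable from y in exactly 1 step. Then □^1p holds at y, so the antecedent holds at x; validity forces ◇^2p at z, giving a w with zR^2w and yR^1w.
First-order correspondent: \forall x \forall y \forall z ((x R^3 y \wedge xRz) \to \exists w (yRw \wedge z R^2 w)).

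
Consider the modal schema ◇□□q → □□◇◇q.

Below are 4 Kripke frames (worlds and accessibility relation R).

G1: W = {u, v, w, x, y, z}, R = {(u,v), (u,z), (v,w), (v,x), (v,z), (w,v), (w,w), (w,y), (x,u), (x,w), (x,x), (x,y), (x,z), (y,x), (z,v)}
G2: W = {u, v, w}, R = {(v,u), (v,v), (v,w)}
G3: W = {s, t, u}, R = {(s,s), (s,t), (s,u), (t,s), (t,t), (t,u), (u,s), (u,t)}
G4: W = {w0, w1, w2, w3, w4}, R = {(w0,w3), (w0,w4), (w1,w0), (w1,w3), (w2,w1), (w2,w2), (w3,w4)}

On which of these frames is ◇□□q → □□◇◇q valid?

G1, G3

This is the axiom for a generalized confluence (Geach) condition; its first-order frame correspondent is ∀x ∀y ∀z ((xRy ∧ xR²z) → ∃w (yR²w ∧ zR²w)).
G1: holds.
G2: fails — vRu, vR²u but no t with uR²t and uR²t.
G3: holds.
G4: fails — w0Rw3, w0R²w4 but no w with w3R²w and w4R²w.
Valid on: G1, G3.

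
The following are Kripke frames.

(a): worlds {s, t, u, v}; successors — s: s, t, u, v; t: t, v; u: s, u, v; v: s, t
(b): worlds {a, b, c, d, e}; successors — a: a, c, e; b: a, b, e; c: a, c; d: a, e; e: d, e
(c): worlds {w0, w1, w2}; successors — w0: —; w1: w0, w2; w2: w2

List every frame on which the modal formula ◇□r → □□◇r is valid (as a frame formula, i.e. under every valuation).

Frame correspondent (Sahlqvist): ∀x ∀y ∀z ((xRy ∧ xR²z) → ∃w (yRw ∧ zRw)) — i.e. a generalized confluence (Geach) condition.
(a): ✓.
(b): fails — aRc, aR²e but no w with cRw and eRw.
(c): fails — w1Rw0, w1R²w2 but no w with w0Rw and w2Rw.

(a)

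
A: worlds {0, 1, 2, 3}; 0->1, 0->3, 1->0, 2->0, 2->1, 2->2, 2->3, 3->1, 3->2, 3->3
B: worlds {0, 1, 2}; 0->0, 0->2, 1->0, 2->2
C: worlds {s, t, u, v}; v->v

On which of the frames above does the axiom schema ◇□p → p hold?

C

The schema corresponds to symmetry: ∀x ∀y (Rxy → Ryx).
A: fails — R31 but not R13.
B: fails — R10 but not R01.
C: ✓.
Valid on: C.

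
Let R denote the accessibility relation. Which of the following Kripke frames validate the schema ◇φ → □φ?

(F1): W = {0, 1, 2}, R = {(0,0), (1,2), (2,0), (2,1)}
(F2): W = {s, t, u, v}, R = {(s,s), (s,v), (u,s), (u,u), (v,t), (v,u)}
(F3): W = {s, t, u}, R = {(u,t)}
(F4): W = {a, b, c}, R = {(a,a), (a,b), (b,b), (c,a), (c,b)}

Frame correspondent (Sahlqvist): ∀x ∀y ∀z (Rxy ∧ Rxz → y = z) — i.e. partial functionality.
(F1): fails — 2 sees both 0 and 1.
(F2): fails — s sees both s and v.
(F3): holds.
(F4): fails — a sees both a and b.
Valid on: (F3).

(F3)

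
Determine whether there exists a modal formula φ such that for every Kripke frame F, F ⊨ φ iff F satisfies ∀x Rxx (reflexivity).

Yes — defined by □q → q

Yes: it is reflexivity, defined by the T schema □q → q.
Suppose □q→q is valid. At any x set V(q)={w : Rxw}. Then □q holds at x, so q holds at x, i.e. Rxx.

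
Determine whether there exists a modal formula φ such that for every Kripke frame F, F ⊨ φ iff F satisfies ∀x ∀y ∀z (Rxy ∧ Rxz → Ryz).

This is a Sahlqvist condition; the 5 axiom ◇r → □◇r defines it.
Suppose ◇r→□◇r is valid. Take Rxy, Rxz and set V(r)={y}. Then ◇r at x, so □◇r at x, so ◇r at z, so some w with Rzw has r; w=y, i.e. Rzy. By symmetry of the argument, Ryz.

Yes — defined by ◇r → □◇r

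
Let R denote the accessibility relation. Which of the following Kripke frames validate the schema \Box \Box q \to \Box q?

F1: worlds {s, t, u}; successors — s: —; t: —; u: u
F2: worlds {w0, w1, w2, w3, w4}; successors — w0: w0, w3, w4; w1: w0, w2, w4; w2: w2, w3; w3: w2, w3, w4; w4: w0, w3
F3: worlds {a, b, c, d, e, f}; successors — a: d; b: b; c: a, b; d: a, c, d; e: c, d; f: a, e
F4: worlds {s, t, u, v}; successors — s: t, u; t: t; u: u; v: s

Frame correspondent (Sahlqvist): \forall x \forall y (Rxy \to \exists z (Rxz \wedge Rzy)) — i.e. density.
F1: holds.
F2: holds.
F3: fails — Rfe but no z with Rfz and Rze.
F4: fails — Rvs but no z with Rvz and Rzs.
Valid on: F1, F2.

F1, F2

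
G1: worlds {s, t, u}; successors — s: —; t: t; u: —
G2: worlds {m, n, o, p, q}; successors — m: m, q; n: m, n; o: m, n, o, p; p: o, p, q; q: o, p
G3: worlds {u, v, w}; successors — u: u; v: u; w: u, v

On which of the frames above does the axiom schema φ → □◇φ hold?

Frame correspondent (Sahlqvist): ∀x ∀y (Rxy → Ryx) — i.e. symmetry.
G1: condition met.
G2: fails — Rom but not Rmo.
G3: fails — Rvu but not Ruv.
Valid on: G1.

G1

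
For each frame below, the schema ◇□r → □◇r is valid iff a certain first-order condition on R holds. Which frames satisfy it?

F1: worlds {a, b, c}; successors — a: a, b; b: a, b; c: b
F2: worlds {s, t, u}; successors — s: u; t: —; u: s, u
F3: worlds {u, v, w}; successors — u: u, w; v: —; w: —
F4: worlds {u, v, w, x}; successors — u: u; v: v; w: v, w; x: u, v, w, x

F1, F2

Frame correspondent (Sahlqvist): ∀x ∀y ∀z (Rxy ∧ Rxz → ∃w (Ryw ∧ Rzw)) — i.e. convergence.
F1: satisfies the condition.
F2: satisfies the condition.
F3: fails — Ruw and Ruw but w and w have no common successor.
F4: fails — Rxw and Rxu but w and u have no common successor.
Valid on: F1, F2.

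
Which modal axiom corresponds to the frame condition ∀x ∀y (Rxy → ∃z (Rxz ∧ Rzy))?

□□ψ → □ψ

A defining formula is □□ψ → □ψ (the C4 axiom).
Suppose □□ψ→□ψ is valid. Take Rxy and set V(ψ)={w : xR²w}. Then □□ψ at x, so □ψ at x, so ψ at y, i.e. ∃z(Rxz∧Rzy).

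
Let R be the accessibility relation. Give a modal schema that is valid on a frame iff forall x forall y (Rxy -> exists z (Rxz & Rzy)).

A defining formula is □□p → □p (the C4 axiom).
Suppose □□p→□p is valid. Take Rxy and set V(p)={w : xR²w}. Then □□p at x, so □p at x, so p at y, i.e. ∃z(Rxz∧Rzy).

□□p → □p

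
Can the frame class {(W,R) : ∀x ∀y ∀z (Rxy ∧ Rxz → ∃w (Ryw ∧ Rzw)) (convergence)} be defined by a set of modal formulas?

Yes — defined by ◇□r → □◇r

The condition is convergence. A defining modal formula is ◇□r → □◇r.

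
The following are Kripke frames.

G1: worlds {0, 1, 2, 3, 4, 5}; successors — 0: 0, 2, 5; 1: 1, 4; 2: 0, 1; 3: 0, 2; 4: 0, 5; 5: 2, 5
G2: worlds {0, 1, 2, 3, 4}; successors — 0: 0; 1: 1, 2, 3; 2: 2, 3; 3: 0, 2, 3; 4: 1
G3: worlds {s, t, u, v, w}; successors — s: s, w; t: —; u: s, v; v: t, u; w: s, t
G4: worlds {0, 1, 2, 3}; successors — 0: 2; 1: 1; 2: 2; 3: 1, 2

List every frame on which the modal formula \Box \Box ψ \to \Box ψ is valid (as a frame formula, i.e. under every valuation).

This is the axiom for density; its first-order frame correspondent is \forall x \forall y (Rxy \to \exists z (Rxz \wedge Rzy)).
G1: holds.
G2: holds.
G3: fails — Ruv but no z with Ruz and Rzv.
G4: holds.

G1, G2, G4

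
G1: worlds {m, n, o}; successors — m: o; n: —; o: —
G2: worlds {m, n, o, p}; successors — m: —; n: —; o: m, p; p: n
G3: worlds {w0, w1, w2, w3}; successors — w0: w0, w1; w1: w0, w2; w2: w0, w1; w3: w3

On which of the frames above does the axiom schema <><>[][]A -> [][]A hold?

G1

This is the axiom for a generalized confluence (Geach) condition; its first-order frame correspondent is forall x forall y forall z ((x R^2 y & x R^2 z) -> exists w (y R^2 w & z = w)).
G1: ✓.
G2: fails — oR²n, oR²n but no w with nR²w and n=w.
G3: fails — w0R²w1, w0R²w2 but no w with w1R²w and w2=w.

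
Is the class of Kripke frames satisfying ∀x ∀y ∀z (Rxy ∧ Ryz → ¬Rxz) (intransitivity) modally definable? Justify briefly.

If a class were modally definable it would be closed under surjective bounded morphisms (Goldblatt–Thomason).
The 7-cycle (worlds w0,w1,w2,w3,w4,w5,w6 with w0→w1→w2→w3→w4→w5→w6→w0) is intransitive. Mapping every world to a single reflexive point • is a surjective bounded morphism; the reflexive point is not intransitive (R••∧R•• but R••).
So no modal formula (or set of formulas) defines exactly the intransitive frames.

No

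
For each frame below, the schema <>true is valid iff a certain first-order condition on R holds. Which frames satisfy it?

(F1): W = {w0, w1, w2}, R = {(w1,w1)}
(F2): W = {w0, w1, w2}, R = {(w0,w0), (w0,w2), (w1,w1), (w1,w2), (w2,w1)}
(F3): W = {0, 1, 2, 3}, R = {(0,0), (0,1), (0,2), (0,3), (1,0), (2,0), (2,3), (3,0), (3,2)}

This is the axiom for seriality; its first-order frame correspondent is forall x exists y Rxy.
(F1): fails — world w0 has no successor.
(F2): satisfies the condition.
(F3): satisfies the condition.

(F2), (F3)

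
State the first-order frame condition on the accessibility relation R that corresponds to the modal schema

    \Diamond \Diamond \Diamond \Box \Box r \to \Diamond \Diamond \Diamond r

This is a Sahlqvist (Geach-type) schema ◇^3□^2r → □^0◇^3r.
First-order correspondent: \forall x \forall y (x R^3 y \to \exists w (y R^2 w \wedge x R^3 w)).

\forall x \forall y (x R^3 y \to \exists w (y R^2 w \wedge x R^3 w))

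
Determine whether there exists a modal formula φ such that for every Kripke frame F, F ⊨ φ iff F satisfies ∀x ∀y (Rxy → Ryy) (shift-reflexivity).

The condition is shift-reflexivity. A defining modal formula is □(□r → r).
Suppose □(□r→r) is valid. Take Rxy and set V(r)={w : Ryw}. Then at y, □r holds; since □(□r→r) at x, □r→r at y, so r at y, i.e. Ryy.

Definable; □(□r → r) defines it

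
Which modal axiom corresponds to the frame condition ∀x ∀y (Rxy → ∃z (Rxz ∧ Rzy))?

This is density; the standard corresponding axiom is C4: □□q → □q.

□□q → □q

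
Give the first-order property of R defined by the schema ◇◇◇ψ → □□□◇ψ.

This is a Sahlqvist (Geach-type) schema ◇^3□^0ψ → □^3◇^1ψ.
First-order correspondent: ∀x ∀y ∀z ((xR³y ∧ xR³z) → ∃w (y = w ∧ zRw)).

∀x ∀y ∀z ((xR³y ∧ xR³z) → ∃w (y = w ∧ zRw))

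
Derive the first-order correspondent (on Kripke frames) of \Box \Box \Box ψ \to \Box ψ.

\forall x \forall z (xRz \to \exists w (x R^3 w \wedge z = w))

This is a Sahlqvist (Geach-type) schema ◇^0□^3ψ → □^1◇^0ψ.
Minimal-valuation argument: fix x; take any y with xR^0y and any z with xR^1z. Set V(ψ) to the set of worlds R-reachable from y in exactly 3 steps. Then □^3ψ holds at y, so the antecedent holds at x; validity forces ◇^0ψ at z, giving a w with zR^0w and yR^3w.
First-order correspondent: \forall x \forall z (xRz \to \exists w (x R^3 w \wedge z = w)).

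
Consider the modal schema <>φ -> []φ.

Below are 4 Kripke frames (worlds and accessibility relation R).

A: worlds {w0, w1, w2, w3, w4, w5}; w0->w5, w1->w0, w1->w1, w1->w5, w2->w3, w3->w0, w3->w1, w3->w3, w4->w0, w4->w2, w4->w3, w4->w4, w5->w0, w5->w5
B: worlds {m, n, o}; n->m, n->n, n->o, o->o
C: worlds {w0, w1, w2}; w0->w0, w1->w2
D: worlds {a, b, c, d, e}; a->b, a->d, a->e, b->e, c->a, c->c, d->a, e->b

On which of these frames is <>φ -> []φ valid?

Frame correspondent (Sahlqvist): forall x forall y forall z (Rxy & Rxz -> y = z) — i.e. partial functionality.
A: fails — w1 sees both w0 and w1.
B: fails — n sees both m and n.
C: condition met.
D: fails — a sees both b and d.
Valid on: C.

C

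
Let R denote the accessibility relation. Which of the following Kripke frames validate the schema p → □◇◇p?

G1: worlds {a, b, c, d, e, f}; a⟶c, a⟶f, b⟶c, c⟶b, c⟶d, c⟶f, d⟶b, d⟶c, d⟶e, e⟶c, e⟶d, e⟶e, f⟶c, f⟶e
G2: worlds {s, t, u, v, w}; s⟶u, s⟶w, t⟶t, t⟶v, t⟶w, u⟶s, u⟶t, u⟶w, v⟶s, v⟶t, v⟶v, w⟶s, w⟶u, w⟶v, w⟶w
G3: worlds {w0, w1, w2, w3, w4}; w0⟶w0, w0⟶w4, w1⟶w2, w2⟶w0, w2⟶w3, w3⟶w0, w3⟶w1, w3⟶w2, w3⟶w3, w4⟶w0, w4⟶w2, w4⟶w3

G2, G3

The schema corresponds to a generalized confluence (Geach) condition: ∀x ∀z (xRz → ∃w (x = w ∧ zR²w)).
G1: fails — aRc but no w with a=w and cR²w.
G2: holds.
G3: holds.
Valid on: G2, G3.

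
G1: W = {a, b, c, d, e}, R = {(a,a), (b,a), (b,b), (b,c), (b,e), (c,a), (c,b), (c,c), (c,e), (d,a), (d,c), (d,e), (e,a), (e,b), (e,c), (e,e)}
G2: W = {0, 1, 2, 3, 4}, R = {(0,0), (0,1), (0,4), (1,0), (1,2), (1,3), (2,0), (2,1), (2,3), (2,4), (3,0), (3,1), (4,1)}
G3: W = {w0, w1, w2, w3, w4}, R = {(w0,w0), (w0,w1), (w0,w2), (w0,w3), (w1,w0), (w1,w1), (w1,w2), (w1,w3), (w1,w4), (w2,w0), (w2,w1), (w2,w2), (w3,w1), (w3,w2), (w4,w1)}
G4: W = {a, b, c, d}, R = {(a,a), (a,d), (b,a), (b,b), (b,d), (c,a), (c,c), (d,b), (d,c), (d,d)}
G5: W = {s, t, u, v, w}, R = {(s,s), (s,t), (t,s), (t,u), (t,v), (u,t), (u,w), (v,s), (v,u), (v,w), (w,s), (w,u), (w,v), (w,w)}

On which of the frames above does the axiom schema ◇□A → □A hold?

none

The schema corresponds to the Euclidean property: ∀x ∀y ∀z (Rxy ∧ Rxz → Ryz).
G1: fails — Rba and Rbc but not Rac.
G2: fails — R01 and R01 but not R11.
G3: fails — Rw0w2 and Rw0w3 but not Rw2w3.
G4: fails — Rad and Raa but not Rda.
G5: fails — Rst and Rst but not Rtt.
Valid on no frame.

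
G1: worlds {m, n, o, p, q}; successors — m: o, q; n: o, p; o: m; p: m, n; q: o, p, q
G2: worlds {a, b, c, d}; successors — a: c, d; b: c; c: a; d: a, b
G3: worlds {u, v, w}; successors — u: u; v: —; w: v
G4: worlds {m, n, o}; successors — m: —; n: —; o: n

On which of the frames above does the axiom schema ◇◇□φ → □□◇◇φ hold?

The schema corresponds to a generalized confluence (Geach) condition: ∀x ∀y ∀z ((xR²y ∧ xR²z) → ∃w (yRw ∧ zR²w)).
G1: fails — mR²o, mR²o but no w with oRw and oR²w.
G2: fails — aR²a, aR²a but no w with aRw and aR²w.
G3: condition met.
G4: condition met.

G3, G4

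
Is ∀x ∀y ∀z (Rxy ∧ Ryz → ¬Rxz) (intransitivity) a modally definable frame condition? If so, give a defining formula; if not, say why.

No — not modally definable

Any modally definable frame class is closed under surjective bounded morphisms.
The 7-cycle (worlds 0,1,2,3,4,5,6 with 0→1→2→3→4→5→6→0) is intransitive. Mapping every world to a single reflexive point • is a surjective bounded morphism; the reflexive point is not intransitive (R••∧R•• but R••).
So the class is not modally definable.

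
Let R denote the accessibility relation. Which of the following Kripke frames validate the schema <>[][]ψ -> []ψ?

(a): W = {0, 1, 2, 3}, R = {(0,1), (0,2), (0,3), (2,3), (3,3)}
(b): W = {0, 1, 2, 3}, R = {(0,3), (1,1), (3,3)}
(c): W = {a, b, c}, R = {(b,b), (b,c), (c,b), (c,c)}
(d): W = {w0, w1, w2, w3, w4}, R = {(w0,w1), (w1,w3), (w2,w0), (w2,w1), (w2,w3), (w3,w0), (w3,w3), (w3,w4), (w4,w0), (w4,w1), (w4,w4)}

(b), (c)

Frame correspondent (Sahlqvist): forall x forall y forall z ((xRy & xRz) -> exists w (y R^2 w & z = w)) — i.e. a generalized confluence (Geach) condition.
(a): fails — 0R1, 0R1 but no w with 1R²w and 1=w.
(b): condition met.
(c): condition met.
(d): fails — w0Rw1, w0Rw1 but no w with w1R²w and w1=w.
Valid on: (b), (c).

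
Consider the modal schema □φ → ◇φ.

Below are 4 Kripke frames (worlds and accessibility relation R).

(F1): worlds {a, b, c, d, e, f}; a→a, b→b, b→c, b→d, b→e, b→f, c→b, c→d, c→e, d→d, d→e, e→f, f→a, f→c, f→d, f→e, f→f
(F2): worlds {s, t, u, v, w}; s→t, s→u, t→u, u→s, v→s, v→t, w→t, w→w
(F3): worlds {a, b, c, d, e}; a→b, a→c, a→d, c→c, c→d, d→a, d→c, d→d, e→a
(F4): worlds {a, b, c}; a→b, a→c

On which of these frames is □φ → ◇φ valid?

Frame correspondent (Sahlqvist): ∀x ∃y Rxy — i.e. seriality.
(F1): holds.
(F2): holds.
(F3): fails — world b has no successor.
(F4): fails — world b has no successor.
Valid on: (F1), (F2).

(F1), (F2)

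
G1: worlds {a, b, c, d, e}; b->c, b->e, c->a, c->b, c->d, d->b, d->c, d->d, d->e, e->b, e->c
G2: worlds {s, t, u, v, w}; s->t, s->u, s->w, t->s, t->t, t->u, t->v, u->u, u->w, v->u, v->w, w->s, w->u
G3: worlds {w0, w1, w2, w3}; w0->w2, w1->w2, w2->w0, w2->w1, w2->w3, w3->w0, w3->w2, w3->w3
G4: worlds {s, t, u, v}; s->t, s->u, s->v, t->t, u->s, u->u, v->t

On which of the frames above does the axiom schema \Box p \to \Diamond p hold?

This is the axiom for seriality; its first-order frame correspondent is \forall x \exists y Rxy.
G1: fails — world a has no successor.
G2: ✓.
G3: ✓.
G4: ✓.

G2, G3, G4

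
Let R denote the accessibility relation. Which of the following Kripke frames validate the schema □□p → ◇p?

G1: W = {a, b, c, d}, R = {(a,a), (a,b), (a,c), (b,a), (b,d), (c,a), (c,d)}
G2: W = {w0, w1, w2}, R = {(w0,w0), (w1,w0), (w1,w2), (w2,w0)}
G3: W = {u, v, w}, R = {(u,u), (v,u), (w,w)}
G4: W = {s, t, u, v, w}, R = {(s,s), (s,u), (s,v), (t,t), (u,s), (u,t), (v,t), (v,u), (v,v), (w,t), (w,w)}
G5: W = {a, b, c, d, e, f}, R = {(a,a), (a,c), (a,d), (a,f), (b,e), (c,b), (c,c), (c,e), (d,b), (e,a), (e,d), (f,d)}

The schema corresponds to a generalized confluence (Geach) condition: ∀x ∃w (xR²w ∧ xRw).
G1: fails — at d but no w with dR²w and dRw.
G2: holds.
G3: holds.
G4: holds.
G5: fails — at b but no w with bR²w and bRw.

G2, G3, G4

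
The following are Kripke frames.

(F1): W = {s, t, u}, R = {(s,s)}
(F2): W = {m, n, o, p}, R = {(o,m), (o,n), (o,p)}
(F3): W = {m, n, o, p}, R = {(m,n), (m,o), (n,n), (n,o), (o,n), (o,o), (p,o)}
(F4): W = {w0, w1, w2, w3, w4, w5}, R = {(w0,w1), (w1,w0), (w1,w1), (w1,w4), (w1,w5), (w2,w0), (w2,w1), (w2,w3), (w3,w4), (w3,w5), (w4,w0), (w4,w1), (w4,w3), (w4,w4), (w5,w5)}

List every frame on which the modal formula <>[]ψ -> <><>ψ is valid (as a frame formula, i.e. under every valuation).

The schema corresponds to a generalized confluence (Geach) condition: forall x forall y (xRy -> exists w (yRw & x R^2 w)).
(F1): ✓.
(F2): fails — oRm but no w with mRw and oR²w.
(F3): ✓.
(F4): ✓.
Valid on: (F1), (F3), (F4).

(F1), (F3), (F4)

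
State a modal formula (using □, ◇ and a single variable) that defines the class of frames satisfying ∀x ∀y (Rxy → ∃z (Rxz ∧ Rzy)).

□□q → □q

A defining formula is □□q → □q (the C4 axiom).
Suppose □□q→□q is valid. Take Rxy and set V(q)={w : xR²w}. Then □□q at x, so □q at x, so q at y, i.e. ∃z(Rxz∧Rzy).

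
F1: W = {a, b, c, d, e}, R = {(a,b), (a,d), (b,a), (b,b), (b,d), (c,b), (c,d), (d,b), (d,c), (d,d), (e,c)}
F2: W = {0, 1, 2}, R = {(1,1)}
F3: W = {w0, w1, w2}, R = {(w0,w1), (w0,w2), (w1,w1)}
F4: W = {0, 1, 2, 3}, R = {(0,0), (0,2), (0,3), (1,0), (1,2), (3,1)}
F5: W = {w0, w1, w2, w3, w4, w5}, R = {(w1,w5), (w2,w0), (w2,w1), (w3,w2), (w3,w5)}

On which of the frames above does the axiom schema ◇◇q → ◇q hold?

F2, F3

The schema corresponds to a generalized confluence (Geach) condition: ∀x ∀y (xR²y → ∃w (y = w ∧ xRw)).
F1: fails — aR²a but no w with a=w and aRw.
F2: ✓.
F3: ✓.
F4: fails — 0R²1 but no w with 1=w and 0Rw.
F5: fails — w2R²w5 but no w with w5=w and w2Rw.
Valid on: F2, F3.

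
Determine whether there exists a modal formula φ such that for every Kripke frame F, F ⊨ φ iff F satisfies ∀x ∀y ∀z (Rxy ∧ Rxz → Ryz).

Yes: it is the Euclidean property, defined by the 5 schema ◇p → □◇p.
Suppose ◇p→□◇p is valid. Take Rxy, Rxz and set V(p)={y}. Then ◇p at x, so □◇p at x, so ◇p at z, so some w with Rzw has p; w=y, i.e. Rzy. By symmetry of the argument, Ryz.

Yes — defined by ◇p → □◇p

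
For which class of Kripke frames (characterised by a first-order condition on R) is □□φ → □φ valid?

Suppose □□φ→□φ is valid. Take Rxy and set V(φ)={w : xR²w}. Then □□φ at x, so □φ at x, so φ at y, i.e. ∃z(Rxz∧Rzy).
Conversely, on a frame with density the schema holds at every world under every valuation.
Frame condition: ∀x ∀y (Rxy → ∃z (Rxz ∧ Rzy)).

density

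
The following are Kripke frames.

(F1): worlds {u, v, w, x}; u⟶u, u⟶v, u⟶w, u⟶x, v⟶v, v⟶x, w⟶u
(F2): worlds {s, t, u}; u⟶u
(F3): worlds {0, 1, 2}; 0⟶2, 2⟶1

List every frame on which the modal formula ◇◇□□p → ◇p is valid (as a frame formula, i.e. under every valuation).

(F2)

Frame correspondent (Sahlqvist): ∀x ∀y (xR²y → ∃w (yR²w ∧ xRw)) — i.e. a generalized confluence (Geach) condition.
(F1): fails — uR²x but no t with xR²t and uRt.
(F2): holds.
(F3): fails — 0R²1 but no w with 1R²w and 0Rw.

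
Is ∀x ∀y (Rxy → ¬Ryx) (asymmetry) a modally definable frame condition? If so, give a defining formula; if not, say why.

Modal frame validity is preserved under surjective bounded morphisms.
The 4-cycle (worlds w0,w1,w2,w3 with w0→w1→w2→w3→w0) is asymmetric. Mapping every world to a single reflexive point • is a surjective bounded morphism, and the reflexive point is not asymmetric (R•• but asymmetry requires ¬R••).
So no modal formula (or set of formulas) defines exactly the asymmetric frames.

Not definable by any modal formula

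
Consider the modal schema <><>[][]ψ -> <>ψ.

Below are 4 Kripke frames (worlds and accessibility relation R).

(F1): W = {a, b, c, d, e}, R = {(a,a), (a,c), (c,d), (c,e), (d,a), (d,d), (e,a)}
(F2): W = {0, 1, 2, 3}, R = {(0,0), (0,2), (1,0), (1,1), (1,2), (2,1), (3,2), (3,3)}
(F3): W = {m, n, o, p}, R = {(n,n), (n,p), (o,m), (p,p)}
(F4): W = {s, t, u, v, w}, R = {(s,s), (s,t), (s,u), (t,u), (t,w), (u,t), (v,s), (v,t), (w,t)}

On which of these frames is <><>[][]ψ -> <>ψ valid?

(F1), (F2), (F3)

Frame correspondent (Sahlqvist): forall x forall y (x R^2 y -> exists w (y R^2 w & xRw)) — i.e. a generalized confluence (Geach) condition.
(F1): satisfies the condition.
(F2): satisfies the condition.
(F3): satisfies the condition.
(F4): fails — tR²t but no w* with tR²w* and tRw*.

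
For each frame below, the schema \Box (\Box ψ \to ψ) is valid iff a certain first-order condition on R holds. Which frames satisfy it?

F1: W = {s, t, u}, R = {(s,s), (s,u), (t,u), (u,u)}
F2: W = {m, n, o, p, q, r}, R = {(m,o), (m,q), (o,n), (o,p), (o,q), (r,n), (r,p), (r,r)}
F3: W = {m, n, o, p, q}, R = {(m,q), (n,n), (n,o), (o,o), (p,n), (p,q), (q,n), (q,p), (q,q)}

F1

This is the axiom for shift-reflexivity; its first-order frame correspondent is \forall x \forall y (Rxy \to Ryy).
F1: condition met.
F2: fails — Ron but not Rnn.
F3: fails — Rqp but not Rpp.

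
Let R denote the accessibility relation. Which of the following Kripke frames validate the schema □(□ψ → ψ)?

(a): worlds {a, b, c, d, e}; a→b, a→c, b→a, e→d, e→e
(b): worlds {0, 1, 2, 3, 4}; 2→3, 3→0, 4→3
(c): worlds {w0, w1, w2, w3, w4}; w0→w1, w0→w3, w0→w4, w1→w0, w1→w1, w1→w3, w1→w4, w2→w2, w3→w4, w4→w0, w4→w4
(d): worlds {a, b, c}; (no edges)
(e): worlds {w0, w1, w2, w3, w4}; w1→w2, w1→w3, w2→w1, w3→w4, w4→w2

(d)

Frame correspondent (Sahlqvist): ∀x ∀y (Rxy → Ryy) — i.e. shift-reflexivity.
(a): fails — Rab but not Rbb.
(b): fails — R43 but not R33.
(c): fails — Rw1w0 but not Rw0w0.
(d): ✓.
(e): fails — Rw1w2 but not Rw2w2.
Valid on: (d).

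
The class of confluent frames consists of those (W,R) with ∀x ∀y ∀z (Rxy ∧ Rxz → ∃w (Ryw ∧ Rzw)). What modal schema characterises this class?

The condition is convergence. The .2 schema ◇□s → □◇s defines it.
Suppose ◇□s→□◇s is valid. Take Rxy, Rxz and set V(s)={w : Ryw}. Then □s at y so ◇□s at x, so □◇s at x, so ◇s at z, giving w with Rzw and Ryw.

◇□s → □◇s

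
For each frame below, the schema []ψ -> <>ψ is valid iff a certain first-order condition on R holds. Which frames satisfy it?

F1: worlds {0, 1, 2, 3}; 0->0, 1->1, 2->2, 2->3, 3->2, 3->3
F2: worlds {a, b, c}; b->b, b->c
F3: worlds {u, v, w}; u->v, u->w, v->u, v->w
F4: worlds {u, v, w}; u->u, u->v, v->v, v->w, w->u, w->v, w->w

This is the axiom for seriality; its first-order frame correspondent is forall x exists y Rxy.
F1: ✓.
F2: fails — world a has no successor.
F3: fails — world w has no successor.
F4: ✓.
Valid on: F1, F4.

F1, F4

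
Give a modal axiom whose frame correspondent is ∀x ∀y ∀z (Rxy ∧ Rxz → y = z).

This is partial functionality; the standard corresponding axiom is CD: ◇r → □r.
Suppose ◇r→□r is valid. Take Rxy, Rxz and set V(r)={y}. Then ◇r at x, so □r at x, so r at z, i.e. z=y.

◇r → □r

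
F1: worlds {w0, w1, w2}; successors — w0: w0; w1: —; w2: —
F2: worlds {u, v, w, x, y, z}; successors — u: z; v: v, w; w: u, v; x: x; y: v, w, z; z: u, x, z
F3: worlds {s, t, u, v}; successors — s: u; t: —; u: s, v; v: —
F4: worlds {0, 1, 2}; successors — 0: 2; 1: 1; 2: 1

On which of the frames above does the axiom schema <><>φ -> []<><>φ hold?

F1, F4

This is the axiom for a generalized confluence (Geach) condition; its first-order frame correspondent is forall x forall y forall z ((x R^2 y & xRz) -> exists w (y = w & z R^2 w)).
F1: condition met.
F2: fails — vR²u, vRw but no t with u=t and wR²t.
F3: fails — sR²s, sRu but no w with s=w and uR²w.
F4: condition met.
Valid on: F1, F4.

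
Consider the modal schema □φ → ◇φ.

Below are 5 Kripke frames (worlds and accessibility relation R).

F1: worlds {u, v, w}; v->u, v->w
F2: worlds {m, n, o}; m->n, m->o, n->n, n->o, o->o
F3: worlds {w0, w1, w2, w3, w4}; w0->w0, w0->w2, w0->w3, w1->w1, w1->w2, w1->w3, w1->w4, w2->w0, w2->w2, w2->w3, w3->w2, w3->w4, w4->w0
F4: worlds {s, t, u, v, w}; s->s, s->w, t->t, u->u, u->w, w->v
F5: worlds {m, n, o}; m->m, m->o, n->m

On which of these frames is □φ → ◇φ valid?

F2, F3

This is the axiom for seriality; its first-order frame correspondent is ∀x ∃y Rxy.
F1: fails — world u has no successor.
F2: satisfies the condition.
F3: satisfies the condition.
F4: fails — world v has no successor.
F5: fails — world o has no successor.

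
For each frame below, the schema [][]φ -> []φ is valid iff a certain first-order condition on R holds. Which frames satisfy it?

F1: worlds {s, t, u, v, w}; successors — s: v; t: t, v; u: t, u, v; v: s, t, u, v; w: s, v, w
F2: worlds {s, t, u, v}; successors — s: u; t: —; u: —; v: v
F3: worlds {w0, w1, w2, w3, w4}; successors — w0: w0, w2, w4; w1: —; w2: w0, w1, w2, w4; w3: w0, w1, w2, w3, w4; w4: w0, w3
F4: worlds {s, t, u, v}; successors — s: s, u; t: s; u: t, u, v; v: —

Frame correspondent (Sahlqvist): forall x forall y (Rxy -> exists z (Rxz & Rzy)) — i.e. density.
F1: condition met.
F2: fails — Rsu but no z with Rsz and Rzu.
F3: condition met.
F4: condition met.
Valid on: F1, F3, F4.

F1, F3, F4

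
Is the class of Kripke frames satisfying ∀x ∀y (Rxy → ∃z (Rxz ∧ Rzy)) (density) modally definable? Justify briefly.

Yes — defined by □□r → □r

The condition is density. A defining modal formula is □□r → □r.
Suppose □□r→□r is valid. Take Rxy and set V(r)={w : xR²w}. Then □□r at x, so □r at x, so r at y, i.e. ∃z(Rxz∧Rzy).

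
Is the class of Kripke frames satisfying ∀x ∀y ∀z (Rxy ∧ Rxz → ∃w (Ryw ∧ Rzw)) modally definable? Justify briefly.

Yes — defined by ◇□p → □◇p

The condition is convergence. A defining modal formula is ◇□p → □◇p.
Suppose ◇□p→□◇p is valid. Take Rxy, Rxz and set V(p)={w : Ryw}. Then □p at y so ◇□p at x, so □◇p at x, so ◇p at z, giving w with Rzw and Ryw.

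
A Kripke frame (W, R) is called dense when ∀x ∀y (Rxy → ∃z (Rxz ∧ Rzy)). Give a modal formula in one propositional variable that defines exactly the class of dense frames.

The condition is density. The C4 schema □□p → □p defines it.
Suppose □□p→□p is valid. Take Rxy and set V(p)={w : xR²w}. Then □□p at x, so □p at x, so p at y, i.e. ∃z(Rxz∧Rzy).

□□p → □p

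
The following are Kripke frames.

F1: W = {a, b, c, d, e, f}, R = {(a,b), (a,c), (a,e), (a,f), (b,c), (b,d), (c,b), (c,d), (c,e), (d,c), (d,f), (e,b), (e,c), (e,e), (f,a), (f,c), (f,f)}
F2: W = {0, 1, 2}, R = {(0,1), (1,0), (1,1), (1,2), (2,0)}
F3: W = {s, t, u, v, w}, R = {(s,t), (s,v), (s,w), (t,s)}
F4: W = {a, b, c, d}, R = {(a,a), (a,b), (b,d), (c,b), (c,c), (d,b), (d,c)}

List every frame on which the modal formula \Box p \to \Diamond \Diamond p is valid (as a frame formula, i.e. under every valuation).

The schema corresponds to a generalized confluence (Geach) condition: \forall x \exists w (xRw \wedge x R^2 w).
F1: condition met.
F2: fails — at 2 but no w with 2Rw and 2R²w.
F3: fails — at s but no w* with sRw* and sR²w*.
F4: fails — at b but no w with bRw and bR²w.
Valid on: F1.

F1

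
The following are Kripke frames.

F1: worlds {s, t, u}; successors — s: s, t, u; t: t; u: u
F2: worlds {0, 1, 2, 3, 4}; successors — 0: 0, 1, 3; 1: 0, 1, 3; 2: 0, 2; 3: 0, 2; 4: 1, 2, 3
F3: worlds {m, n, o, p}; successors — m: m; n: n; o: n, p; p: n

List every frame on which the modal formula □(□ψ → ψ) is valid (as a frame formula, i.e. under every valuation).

This is the axiom for shift-reflexivity; its first-order frame correspondent is ∀x ∀y (Rxy → Ryy).
F1: satisfies the condition.
F2: fails — R43 but not R33.
F3: fails — Rop but not Rpp.

F1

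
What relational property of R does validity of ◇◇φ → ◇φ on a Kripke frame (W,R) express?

Equivalently (dual form): □φ → □□φ.
Suppose □φ→□□φ is valid. Take Rxy, Ryz and set V(φ)={w : Rxw}. Then □φ at x, so □□φ at x, so □φ at y, so φ at z, i.e. Rxz.

transitivity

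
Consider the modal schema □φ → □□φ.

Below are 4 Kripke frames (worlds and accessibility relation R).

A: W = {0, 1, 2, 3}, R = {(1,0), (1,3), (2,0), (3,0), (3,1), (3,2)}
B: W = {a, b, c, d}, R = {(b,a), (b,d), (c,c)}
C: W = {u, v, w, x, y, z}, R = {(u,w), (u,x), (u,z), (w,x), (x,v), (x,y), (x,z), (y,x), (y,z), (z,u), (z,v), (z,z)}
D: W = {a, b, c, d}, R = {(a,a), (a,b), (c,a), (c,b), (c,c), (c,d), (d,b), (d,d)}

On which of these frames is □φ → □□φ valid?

The schema corresponds to transitivity: ∀x ∀y ∀z (Rxy ∧ Ryz → Rxz).
A: fails — R31 and R13 but not R33.
B: satisfies the condition.
C: fails — Ruz and Rzv but not Ruv.
D: satisfies the condition.

B, D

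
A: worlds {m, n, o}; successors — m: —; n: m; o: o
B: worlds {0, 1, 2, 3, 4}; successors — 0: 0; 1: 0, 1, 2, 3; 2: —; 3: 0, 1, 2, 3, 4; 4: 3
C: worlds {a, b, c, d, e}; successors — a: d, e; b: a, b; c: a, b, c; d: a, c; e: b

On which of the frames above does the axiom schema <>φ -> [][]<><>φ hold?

A

The schema corresponds to a generalized confluence (Geach) condition: forall x forall y forall z ((xRy & x R^2 z) -> exists w (y = w & z R^2 w)).
A: holds.
B: fails — 1R0, 1R²2 but no w with 0=w and 2R²w.
C: fails — aRd, aR²a but no w with d=w and aR²w.
Valid on: A.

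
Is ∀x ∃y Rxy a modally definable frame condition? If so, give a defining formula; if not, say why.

The condition is seriality. A defining modal formula is □r → ◇r.
Suppose □r→◇r is valid. At any x set V(r)=W. Then □r at x, so ◇r at x, so x has a successor.

Definable; □r → ◇r defines it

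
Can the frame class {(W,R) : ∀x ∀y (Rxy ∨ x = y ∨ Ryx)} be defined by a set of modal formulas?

No — not modally definable

Any modally definable frame class is closed under disjoint unions.
Take 2 disjoint single-world reflexive frames: each is trivially connected, but their disjoint union has 2 worlds with no edge between distinct components, so it is not connected.
So the class is not modally definable.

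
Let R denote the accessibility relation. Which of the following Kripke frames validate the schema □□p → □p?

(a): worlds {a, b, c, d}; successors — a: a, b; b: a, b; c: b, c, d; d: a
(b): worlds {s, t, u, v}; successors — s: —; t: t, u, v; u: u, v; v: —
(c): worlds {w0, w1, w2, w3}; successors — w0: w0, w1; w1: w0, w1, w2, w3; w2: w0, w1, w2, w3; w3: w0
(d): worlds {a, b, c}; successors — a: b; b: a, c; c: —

(a), (b), (c)

Frame correspondent (Sahlqvist): ∀x ∀y (Rxy → ∃z (Rxz ∧ Rzy)) — i.e. density.
(a): satisfies the condition.
(b): satisfies the condition.
(c): satisfies the condition.
(d): fails — Rab but no z with Raz and Rzb.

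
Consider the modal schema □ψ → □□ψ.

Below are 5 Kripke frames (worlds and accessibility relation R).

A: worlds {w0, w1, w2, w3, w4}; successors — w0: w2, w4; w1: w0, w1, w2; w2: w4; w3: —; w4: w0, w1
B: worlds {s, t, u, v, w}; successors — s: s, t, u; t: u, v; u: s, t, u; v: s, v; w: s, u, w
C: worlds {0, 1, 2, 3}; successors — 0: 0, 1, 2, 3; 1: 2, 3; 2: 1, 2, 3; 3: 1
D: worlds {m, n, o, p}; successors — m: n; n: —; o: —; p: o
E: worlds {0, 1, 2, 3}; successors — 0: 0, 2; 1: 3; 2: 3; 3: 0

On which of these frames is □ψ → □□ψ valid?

D

This is the axiom for transitivity; its first-order frame correspondent is ∀x ∀y ∀z (Rxy ∧ Ryz → Rxz).
A: fails — Rw1w2 and Rw2w4 but not Rw1w4.
B: fails — Rtv and Rvs but not Rts.
C: fails — R12 and R21 but not R11.
D: condition met.
E: fails — R02 and R23 but not R03.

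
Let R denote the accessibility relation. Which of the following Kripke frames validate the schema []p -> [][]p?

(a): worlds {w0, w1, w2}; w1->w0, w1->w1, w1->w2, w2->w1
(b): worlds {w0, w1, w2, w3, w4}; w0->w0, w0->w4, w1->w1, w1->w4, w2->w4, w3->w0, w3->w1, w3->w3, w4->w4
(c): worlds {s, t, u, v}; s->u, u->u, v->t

(c)

The schema corresponds to transitivity: forall x forall y forall z (Rxy & Ryz -> Rxz).
(a): fails — Rw2w1 and Rw1w2 but not Rw2w2.
(b): fails — Rw3w1 and Rw1w4 but not Rw3w4.
(c): satisfies the condition.
Valid on: (c).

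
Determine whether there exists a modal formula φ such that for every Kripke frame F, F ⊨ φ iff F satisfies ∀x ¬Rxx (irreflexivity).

Not definable by any modal formula

If a class were modally definable it would be closed under surjective bounded morphisms (Goldblatt–Thomason).
The 3-cycle (worlds s,t,u with s→t→u→s) is irreflexive, and the map sending every world to a single reflexive point • is a surjective bounded morphism (forth: every edge maps to (•,•); back: every world has a successor). So any modal formula valid on the 3-cycle is also valid on the reflexive point, which is not irreflexive.
So the class is not modally definable.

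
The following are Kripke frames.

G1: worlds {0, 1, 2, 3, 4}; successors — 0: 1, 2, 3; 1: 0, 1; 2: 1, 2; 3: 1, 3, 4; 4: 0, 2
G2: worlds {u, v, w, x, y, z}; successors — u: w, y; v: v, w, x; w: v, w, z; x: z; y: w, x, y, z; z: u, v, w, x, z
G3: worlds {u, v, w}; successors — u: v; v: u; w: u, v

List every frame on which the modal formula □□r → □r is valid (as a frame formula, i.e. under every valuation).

The schema corresponds to density: ∀x ∀y (Rxy → ∃z (Rxz ∧ Rzy)).
G1: fails — R40 but no z with R4z and Rz0.
G2: ✓.
G3: fails — Ruv but no z with Ruz and Rzv.
Valid on: G2.

G2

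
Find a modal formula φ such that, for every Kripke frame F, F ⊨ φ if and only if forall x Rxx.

□s → s

A defining formula is □s → s (the T axiom).
Suppose □s→s is valid. At any x set V(s)={w : Rxw}. Then □s holds at x, so s holds at x, i.e. Rxx.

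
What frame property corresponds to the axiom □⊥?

emptiness of R

This is the Ver axiom.
Its frame correspondent is emptiness of R — ∀x ∀y ¬Rxy.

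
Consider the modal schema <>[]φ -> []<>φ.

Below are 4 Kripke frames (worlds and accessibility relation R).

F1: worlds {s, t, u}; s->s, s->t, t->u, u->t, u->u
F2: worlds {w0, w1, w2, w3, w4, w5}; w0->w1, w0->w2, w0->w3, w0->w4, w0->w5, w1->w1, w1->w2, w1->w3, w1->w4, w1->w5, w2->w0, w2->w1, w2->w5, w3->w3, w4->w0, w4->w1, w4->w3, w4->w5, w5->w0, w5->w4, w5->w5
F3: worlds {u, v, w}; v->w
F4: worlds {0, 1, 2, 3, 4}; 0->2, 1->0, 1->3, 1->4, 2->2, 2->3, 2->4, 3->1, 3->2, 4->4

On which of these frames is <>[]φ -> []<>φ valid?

Frame correspondent (Sahlqvist): forall x forall y forall z (Rxy & Rxz -> exists w (Ryw & Rzw)) — i.e. convergence.
F1: fails — Rss and Rst but s and t have no common successor.
F2: fails — Rw0w3 and Rw0w5 but w3 and w5 have no common successor.
F3: fails — Rvw and Rvw but w and w have no common successor.
F4: fails — R10 and R14 but 0 and 4 have no common successor.
Valid on no frame.

none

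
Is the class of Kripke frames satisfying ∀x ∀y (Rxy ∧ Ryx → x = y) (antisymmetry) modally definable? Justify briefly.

No

Modal frame validity is preserved under surjective bounded morphisms.
The 6-cycle (worlds 0,1,2,3,4,5 with 0→1→2→3→4→5→0) is antisymmetric. Sending even-indexed worlds to a and odd-indexed worlds to b is a surjective bounded morphism onto the two-world frame with a↔b, which is not antisymmetric.
Hence antisymmetry is not modally definable.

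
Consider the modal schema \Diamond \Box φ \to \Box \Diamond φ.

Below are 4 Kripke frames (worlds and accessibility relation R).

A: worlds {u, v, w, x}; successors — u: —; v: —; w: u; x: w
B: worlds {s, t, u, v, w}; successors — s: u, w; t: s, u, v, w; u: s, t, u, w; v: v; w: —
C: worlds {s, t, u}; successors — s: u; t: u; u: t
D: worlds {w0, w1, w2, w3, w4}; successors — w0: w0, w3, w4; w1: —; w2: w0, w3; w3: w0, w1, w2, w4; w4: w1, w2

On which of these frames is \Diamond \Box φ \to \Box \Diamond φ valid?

C

This is the axiom for convergence; its first-order frame correspondent is \forall x \forall y \forall z (Rxy \wedge Rxz \to \exists w (Ryw \wedge Rzw)).
A: fails — Rwu and Rwu but u and u have no common successor.
B: fails — Rsw and Rsw but w and w have no common successor.
C: satisfies the condition.
D: fails — Rw0w4 and Rw0w0 but w4 and w0 have no common successor.
Valid on: C.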